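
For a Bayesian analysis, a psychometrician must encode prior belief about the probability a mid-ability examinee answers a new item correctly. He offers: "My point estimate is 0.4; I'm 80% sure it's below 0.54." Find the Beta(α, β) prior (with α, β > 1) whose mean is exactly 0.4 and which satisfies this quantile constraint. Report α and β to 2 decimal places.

α ≈ 3.40, β ≈ 5.10

With mean 0.4 fixed, write α = 0.4s, β = 0.6s where s = α+β.
Need P(θ < 0.54) = 0.8 under Beta(0.4s, 0.6s). Normal approximation: (q−m)/√(m(1−m)/s) ≈ z_{0.8} = 0.842, so s ≈ 0.4·0.6·(0.842)²/(0.54−0.4)² = 8.7.
At s = 8.7: P(θ<0.54) ≈ 0.802. Adjusting to match 0.8 gives s ≈ 8.50.
So α = 0.4·8.50 ≈ 3.40, β = 0.6·8.50 ≈ 5.10.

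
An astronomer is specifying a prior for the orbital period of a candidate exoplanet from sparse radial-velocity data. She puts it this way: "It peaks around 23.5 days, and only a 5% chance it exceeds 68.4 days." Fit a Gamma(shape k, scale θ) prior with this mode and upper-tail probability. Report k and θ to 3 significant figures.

Gamma(k,θ) with k>1 has mode (k−1)θ, so θ = 23.5/(k−1).
Need P(X < 68.4) = 0.95 with θ tied to k this way. Start at k = 2, θ = 23.5: P(X<68.4) ≈ 0.787.
Too low — raise k to concentrate. Iterating converges to k ≈ 3.33.
Then θ = 23.5/(3.33−1) ≈ 10.1.

k ≈ 3.33, θ ≈ 10.1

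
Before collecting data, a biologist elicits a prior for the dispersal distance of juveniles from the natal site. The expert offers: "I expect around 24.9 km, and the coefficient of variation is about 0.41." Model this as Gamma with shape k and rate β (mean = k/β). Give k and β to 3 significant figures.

k ≈ 5.95, β ≈ 0.239

For Gamma(k, rate β): mean = k/β, variance = k/β², so CV = 1/√k.
CV = 0.41, hence k = 1/CV² = 5.95.
Then β = k/mean = 5.95/24.9 = 0.239.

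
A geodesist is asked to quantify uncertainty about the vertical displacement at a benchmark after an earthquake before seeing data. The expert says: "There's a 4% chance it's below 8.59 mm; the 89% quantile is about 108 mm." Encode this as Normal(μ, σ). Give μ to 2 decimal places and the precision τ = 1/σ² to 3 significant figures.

μ = 67.05, τ = 0.000897

For Normal(μ,σ), the p-quantile is μ + z_p·σ. Here z_{0.04} = -1.751, z_{0.89} = 1.227.
So 8.59 = μ − 1.751σ and 108 = μ + 1.227σ.
Subtracting: σ = (108 − 8.59)/(1.227 − (-1.751)) = 33.39.
Then μ = 8.59 − (-1.751)·33.39 = 67.05.
Precision τ = 1/σ² = 1/33.39² = 0.000897.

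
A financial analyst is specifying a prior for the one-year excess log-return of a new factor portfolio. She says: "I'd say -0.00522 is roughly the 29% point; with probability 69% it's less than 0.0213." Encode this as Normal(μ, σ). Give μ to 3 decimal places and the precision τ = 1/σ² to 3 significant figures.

μ = 0.009, τ = 1570

The p-quantile of Normal(μ,σ) is μ + z_p·σ, with z_{0.29} = -0.5534 and z_{0.69} = 0.4959.
Eliminate σ: μ = (z₂·x₁ − z₁·x₂)/(z₂ − z₁) = (0.4959·-0.00522 − (-0.5534)·0.0213)/1.049 = 0.009.
Then σ = (x₂ − x₁)/(z₂ − z₁) = (0.0213 − -0.00522)/1.049 = 0.025.
Precision τ = 1/σ² = 1/0.02528² = 1570.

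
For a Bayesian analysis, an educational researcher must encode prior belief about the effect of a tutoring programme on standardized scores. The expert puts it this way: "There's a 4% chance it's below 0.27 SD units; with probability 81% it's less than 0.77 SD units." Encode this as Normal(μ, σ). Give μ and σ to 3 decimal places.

μ = 0.603, σ = 0.190

For Normal(μ,σ), the p-quantile is μ + z_p·σ. Here z_{0.04} = -1.751, z_{0.81} = 0.8779.
So 0.27 = μ − 1.751σ and 0.77 = μ + 0.8779σ.
Subtracting: σ = (0.77 − 0.27)/(0.8779 − (-1.751)) = 0.190.
Then μ = 0.27 − (-1.751)·0.190 = 0.603.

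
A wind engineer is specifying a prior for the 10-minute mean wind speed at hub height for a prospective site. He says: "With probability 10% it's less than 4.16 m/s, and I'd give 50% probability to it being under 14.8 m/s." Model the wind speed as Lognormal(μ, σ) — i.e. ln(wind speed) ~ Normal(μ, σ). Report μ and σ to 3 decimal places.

If T ~ Lognormal(μ,σ) then ln T ~ Normal(μ,σ), so the p-quantile of ln T is μ + z_p·σ.
ln(4.16) = 1.426 and ln(14.8) = 2.695; z_{0.1} = -1.282, z_{0.5} = 0.
σ = (2.695 − 1.426)/(0 − (-1.282)) = 0.990.
μ = 1.426 − (-1.282)·0.990 = 2.695.

μ ≈ 2.695, σ ≈ 0.990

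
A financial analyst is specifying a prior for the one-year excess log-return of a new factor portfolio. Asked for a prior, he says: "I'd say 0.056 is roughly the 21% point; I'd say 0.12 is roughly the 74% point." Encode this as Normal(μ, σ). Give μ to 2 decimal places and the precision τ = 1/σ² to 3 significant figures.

The p-quantile of Normal(μ,σ) is μ + z_p·σ, with z_{0.21} = -0.8064 and z_{0.74} = 0.6433.
Eliminate σ: μ = (z₂·x₁ − z₁·x₂)/(z₂ − z₁) = (0.6433·0.056 − (-0.8064)·0.12)/1.45 = 0.09.
Then σ = (x₂ − x₁)/(z₂ − z₁) = (0.12 − 0.056)/1.45 = 0.04.
Precision τ = 1/σ² = 1/0.04415² = 513.

μ = 0.09, τ = 513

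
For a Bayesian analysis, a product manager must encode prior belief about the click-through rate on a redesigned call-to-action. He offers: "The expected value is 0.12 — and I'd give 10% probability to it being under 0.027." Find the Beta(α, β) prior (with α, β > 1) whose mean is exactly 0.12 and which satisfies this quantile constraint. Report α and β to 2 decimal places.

α ≈ 1.57, β ≈ 11.50

With mean 0.12 fixed, write α = 0.12s, β = 0.88s where s = α+β.
Need P(θ < 0.027) = 0.1 under Beta(0.12s, 0.88s). Normal approximation: (q−m)/√(m(1−m)/s) ≈ z_{0.1} = -1.28, so s ≈ 0.12·0.88·(-1.28)²/(0.027−0.12)² = 20.1.
At s = 20.1: P(θ<0.027) ≈ 0.045. Adjusting to match 0.1 gives s ≈ 13.07.
So α = 0.12·13.07 ≈ 1.57, β = 0.88·13.07 ≈ 11.50.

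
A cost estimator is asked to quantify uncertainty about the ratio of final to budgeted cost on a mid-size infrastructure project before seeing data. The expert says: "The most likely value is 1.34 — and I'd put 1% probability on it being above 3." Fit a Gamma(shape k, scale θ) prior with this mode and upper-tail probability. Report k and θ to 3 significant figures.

Gamma(k,θ) with k>1 has mode (k−1)θ, so θ = 1.34/(k−1).
Need P(X < 3) = 0.99 with θ tied to k this way. Start at k = 2, θ = 1.34: P(X<3) ≈ 0.655.
Too low — raise k to concentrate. Iterating converges to k ≈ 8.4.
Then θ = 1.34/(8.4−1) ≈ 0.181.

k ≈ 8.4, θ ≈ 0.181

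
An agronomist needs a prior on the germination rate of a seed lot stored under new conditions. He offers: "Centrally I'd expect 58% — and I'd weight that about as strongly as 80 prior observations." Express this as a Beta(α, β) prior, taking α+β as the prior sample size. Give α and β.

α = 46.4, β = 33.6

Under the effective-sample-size interpretation, Beta(α, β) has prior mean α/(α+β) and prior sample size α+β.
So α+β = 80 and α/(α+β) = 0.58, giving α = 0.58·80 = 46.4 and β = 80 − 46.4 = 33.6.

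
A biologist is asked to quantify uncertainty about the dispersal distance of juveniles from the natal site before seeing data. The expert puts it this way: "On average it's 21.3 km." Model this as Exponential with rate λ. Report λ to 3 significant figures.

λ ≈ 0.0469

Exponential mean = 1/λ, so λ = 1/21.3 = 0.0469.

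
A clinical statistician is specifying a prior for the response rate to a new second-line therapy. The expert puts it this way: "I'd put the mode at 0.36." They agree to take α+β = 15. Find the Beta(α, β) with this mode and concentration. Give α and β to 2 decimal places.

α = 5.68, β = 9.32

For α,β > 1 the Beta mode is (α−1)/(α+β−2). With α+β = 15, the mode is (α−1)/13.
Set (α−1)/13 = 0.36 → α = 1 + 0.36·13 = 5.68.
β = 15 − α = 9.32.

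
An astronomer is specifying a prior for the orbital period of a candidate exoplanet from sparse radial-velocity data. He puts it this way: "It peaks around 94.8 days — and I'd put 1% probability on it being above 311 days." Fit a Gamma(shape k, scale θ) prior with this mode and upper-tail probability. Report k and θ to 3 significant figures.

k ≈ 4.12, θ ≈ 30.4

Gamma(k,θ) with k>1 has mode (k−1)θ, so θ = 94.8/(k−1).
Need P(X < 311) = 0.99 with θ tied to k this way. Start at k = 2, θ = 94.8: P(X<311) ≈ 0.839.
Too low — raise k to concentrate. Iterating converges to k ≈ 4.12.
Then θ = 94.8/(4.12−1) ≈ 30.4.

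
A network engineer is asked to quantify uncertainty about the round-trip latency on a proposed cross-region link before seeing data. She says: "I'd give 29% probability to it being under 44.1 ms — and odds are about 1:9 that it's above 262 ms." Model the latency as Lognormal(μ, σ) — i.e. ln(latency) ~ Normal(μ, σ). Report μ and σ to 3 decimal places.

μ ≈ 4.324, σ ≈ 0.971

If T ~ Lognormal(μ,σ) then ln T ~ Normal(μ,σ), so the p-quantile of ln T is μ + z_p·σ.
ln(44.1) = 3.786 and ln(262) = 5.568; z_{0.29} = -0.5534, z_{0.9} = 1.282.
σ = (5.568 − 3.786)/(1.282 − (-0.5534)) = 0.971.
μ = 3.786 − (-0.5534)·0.971 = 4.324.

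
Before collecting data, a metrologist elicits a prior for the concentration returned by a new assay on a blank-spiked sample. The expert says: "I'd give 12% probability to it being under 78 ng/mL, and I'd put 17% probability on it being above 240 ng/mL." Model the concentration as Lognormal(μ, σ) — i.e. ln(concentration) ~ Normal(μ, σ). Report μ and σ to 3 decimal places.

If T ~ Lognormal(μ,σ) then ln T ~ Normal(μ,σ), so the p-quantile of ln T is μ + z_p·σ.
ln(78) = 4.357 and ln(240) = 5.481; z_{0.12} = -1.175, z_{0.83} = 0.9542.
σ = (5.481 − 4.357)/(0.9542 − (-1.175)) = 0.528.
μ = 4.357 − (-1.175)·0.528 = 4.977.

μ ≈ 4.977, σ ≈ 0.528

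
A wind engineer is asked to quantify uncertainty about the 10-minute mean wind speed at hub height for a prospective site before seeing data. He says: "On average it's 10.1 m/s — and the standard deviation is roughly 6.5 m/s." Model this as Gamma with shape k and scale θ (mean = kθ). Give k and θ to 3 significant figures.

k ≈ 2.41, θ ≈ 4.18

For Gamma(k, scale θ): mean = kθ, variance = kθ², so CV = 1/√k.
CV = SD/mean = 6.5/10.1 = 0.6436, hence k = 1/CV² = 2.41.
Then θ = mean/k = 10.1/2.41 = 4.18.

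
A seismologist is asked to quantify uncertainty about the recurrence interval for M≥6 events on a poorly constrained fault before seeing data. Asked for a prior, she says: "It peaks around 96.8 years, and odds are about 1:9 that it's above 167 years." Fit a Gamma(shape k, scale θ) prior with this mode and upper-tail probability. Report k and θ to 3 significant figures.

Gamma(k,θ) with k>1 has mode (k−1)θ, so θ = 96.8/(k−1).
Need P(X < 167) = 0.9 with θ tied to k this way. Start at k = 2, θ = 96.8: P(X<167) ≈ 0.515.
Too low — raise k to concentrate. Iterating converges to k ≈ 7.38.
Then θ = 96.8/(7.38−1) ≈ 15.2.

k ≈ 7.38, θ ≈ 15.2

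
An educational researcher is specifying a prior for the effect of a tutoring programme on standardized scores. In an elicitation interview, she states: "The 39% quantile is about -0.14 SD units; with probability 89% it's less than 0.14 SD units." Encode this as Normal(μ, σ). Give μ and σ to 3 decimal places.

The p-quantile of Normal(μ,σ) is μ + z_p·σ, with z_{0.39} = -0.2793 and z_{0.89} = 1.227.
Eliminate σ: μ = (z₂·x₁ − z₁·x₂)/(z₂ − z₁) = (1.227·-0.14 − (-0.2793)·0.14)/1.506 = -0.088.
Then σ = (x₂ − x₁)/(z₂ − z₁) = (0.14 − -0.14)/1.506 = 0.186.

μ = -0.088, σ = 0.186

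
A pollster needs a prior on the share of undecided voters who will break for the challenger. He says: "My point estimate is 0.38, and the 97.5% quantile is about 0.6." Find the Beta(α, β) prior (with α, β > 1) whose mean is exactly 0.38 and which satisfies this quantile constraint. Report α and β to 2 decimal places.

α ≈ 7.34, β ≈ 11.98

With mean 0.38 fixed, write α = 0.38s, β = 0.62s where s = α+β.
Need P(θ < 0.6) = 0.975 under Beta(0.38s, 0.62s). Normal approximation: (q−m)/√(m(1−m)/s) ≈ z_{0.975} = 1.96, so s ≈ 0.38·0.62·(1.96)²/(0.6−0.38)² = 18.7.
At s = 18.7: P(θ<0.6) ≈ 0.973. Adjusting to match 0.975 gives s ≈ 19.33.
So α = 0.38·19.33 ≈ 7.34, β = 0.62·19.33 ≈ 11.98.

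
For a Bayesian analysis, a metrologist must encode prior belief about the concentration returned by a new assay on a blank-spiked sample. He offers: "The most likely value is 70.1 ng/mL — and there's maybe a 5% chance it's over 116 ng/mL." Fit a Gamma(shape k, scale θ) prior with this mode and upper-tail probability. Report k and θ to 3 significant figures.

k ≈ 12, θ ≈ 6.37

Gamma(k,θ) with k>1 has mode (k−1)θ, so θ = 70.1/(k−1).
Need P(X < 116) = 0.95 with θ tied to k this way. Start at k = 2, θ = 70.1: P(X<116) ≈ 0.493.
Too low — raise k to concentrate. Iterating converges to k ≈ 12.
Then θ = 70.1/(12−1) ≈ 6.37.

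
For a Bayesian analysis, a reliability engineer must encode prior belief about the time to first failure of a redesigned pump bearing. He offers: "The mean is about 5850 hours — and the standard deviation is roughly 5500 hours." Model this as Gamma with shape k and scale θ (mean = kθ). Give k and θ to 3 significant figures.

k ≈ 1.13, θ ≈ 5170

For Gamma(k, scale θ): mean = kθ, variance = kθ², so CV = 1/√k.
CV = SD/mean = 5500/5850 = 0.9402, hence k = 1/CV² = 1.13.
Then θ = mean/k = 5850/1.13 = 5170.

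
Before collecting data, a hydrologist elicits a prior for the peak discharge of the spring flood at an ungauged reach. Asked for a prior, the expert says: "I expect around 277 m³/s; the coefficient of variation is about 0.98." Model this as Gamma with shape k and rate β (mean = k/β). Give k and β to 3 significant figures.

k ≈ 1.04, β ≈ 0.00376

For Gamma(k, rate β): mean = k/β, variance = k/β², so CV = 1/√k.
CV = 0.98, hence k = 1/CV² = 1.04.
Then β = k/mean = 1.04/277 = 0.00376.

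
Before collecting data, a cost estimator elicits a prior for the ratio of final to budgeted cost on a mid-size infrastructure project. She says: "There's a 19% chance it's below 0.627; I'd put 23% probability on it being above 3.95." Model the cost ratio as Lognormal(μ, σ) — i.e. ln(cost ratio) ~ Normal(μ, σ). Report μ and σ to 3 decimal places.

If T ~ Lognormal(μ,σ) then ln T ~ Normal(μ,σ), so the p-quantile of ln T is μ + z_p·σ.
ln(0.627) = -0.4668 and ln(3.95) = 1.374; z_{0.19} = -0.8779, z_{0.77} = 0.7388.
σ = (1.374 − -0.4668)/(0.7388 − (-0.8779)) = 1.138.
μ = -0.4668 − (-0.8779)·1.138 = 0.533.

μ ≈ 0.533, σ ≈ 1.138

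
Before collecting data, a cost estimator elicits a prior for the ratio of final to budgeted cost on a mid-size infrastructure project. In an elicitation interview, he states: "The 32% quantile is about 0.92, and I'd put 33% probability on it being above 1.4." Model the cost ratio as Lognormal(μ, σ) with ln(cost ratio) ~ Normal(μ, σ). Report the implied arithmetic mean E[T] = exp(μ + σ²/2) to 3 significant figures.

E[T] ≈ 1.27

If T ~ Lognormal(μ,σ) then ln T ~ Normal(μ,σ), so the p-quantile of ln T is μ + z_p·σ.
ln(0.92) = -0.08338 and ln(1.4) = 0.3365; z_{0.32} = -0.4677, z_{0.67} = 0.4399.
σ = (0.3365 − -0.08338)/(0.4399 − (-0.4677)) = 0.463.
μ = -0.08338 − (-0.4677)·0.463 = 0.133.
E[T] = exp(μ + σ²/2) = exp(0.133 + 0.1070) = 1.27.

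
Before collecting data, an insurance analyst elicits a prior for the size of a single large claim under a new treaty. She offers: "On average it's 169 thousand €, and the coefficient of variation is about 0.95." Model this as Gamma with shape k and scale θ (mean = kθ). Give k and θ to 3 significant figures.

For Gamma(k, scale θ): mean = kθ, variance = kθ², so CV = 1/√k.
CV = 0.95, hence k = 1/CV² = 1.11.
Then θ = mean/k = 169/1.11 = 153.

k ≈ 1.11, θ ≈ 153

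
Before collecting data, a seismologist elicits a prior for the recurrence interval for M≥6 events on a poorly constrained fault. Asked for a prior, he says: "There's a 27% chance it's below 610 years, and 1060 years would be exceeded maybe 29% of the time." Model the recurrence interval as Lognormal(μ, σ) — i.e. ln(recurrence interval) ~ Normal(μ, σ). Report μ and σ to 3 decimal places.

If T ~ Lognormal(μ,σ) then ln T ~ Normal(μ,σ), so the p-quantile of ln T is μ + z_p·σ.
ln(610) = 6.413 and ln(1060) = 6.966; z_{0.27} = -0.6128, z_{0.71} = 0.5534.
σ = (6.966 − 6.413)/(0.5534 − (-0.6128)) = 0.474.
μ = 6.413 − (-0.6128)·0.474 = 6.704.

μ ≈ 6.704, σ ≈ 0.474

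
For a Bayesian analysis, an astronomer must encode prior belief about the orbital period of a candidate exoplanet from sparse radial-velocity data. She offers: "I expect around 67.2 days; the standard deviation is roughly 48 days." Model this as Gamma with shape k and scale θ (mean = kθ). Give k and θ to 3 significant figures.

k ≈ 1.96, θ ≈ 34.3

For Gamma(k, scale θ): mean = kθ, variance = kθ², so CV = 1/√k.
CV = SD/mean = 48/67.2 = 0.7143, hence k = 1/CV² = 1.96.
Then θ = mean/k = 67.2/1.96 = 34.3.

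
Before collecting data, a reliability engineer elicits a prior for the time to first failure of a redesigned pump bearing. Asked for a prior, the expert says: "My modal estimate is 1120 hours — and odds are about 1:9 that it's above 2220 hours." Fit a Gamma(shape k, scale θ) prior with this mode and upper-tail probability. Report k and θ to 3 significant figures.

Gamma(k,θ) with k>1 has mode (k−1)θ, so θ = 1120/(k−1).
Need P(X < 2220) = 0.9 with θ tied to k this way. Start at k = 2, θ = 1120: P(X<2220) ≈ 0.589.
Too low — raise k to concentrate. Iterating converges to k ≈ 5.09.
Then θ = 1120/(5.09−1) ≈ 274.

k ≈ 5.09, θ ≈ 274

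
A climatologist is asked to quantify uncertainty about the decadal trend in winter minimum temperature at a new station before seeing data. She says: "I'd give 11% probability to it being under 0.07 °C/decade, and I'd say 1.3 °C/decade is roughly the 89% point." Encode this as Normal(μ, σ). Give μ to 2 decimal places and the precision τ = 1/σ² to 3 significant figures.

For Normal(μ,σ), the p-quantile is μ + z_p·σ. Here z_{0.11} = -1.227, z_{0.89} = 1.227.
So 0.07 = μ − 1.227σ and 1.3 = μ + 1.227σ.
Subtracting: σ = (1.3 − 0.07)/(1.227 − (-1.227)) = 0.50.
Then μ = 0.07 − (-1.227)·0.50 = 0.68.
Precision τ = 1/σ² = 1/0.5014² = 3.98.

μ = 0.68, τ = 3.98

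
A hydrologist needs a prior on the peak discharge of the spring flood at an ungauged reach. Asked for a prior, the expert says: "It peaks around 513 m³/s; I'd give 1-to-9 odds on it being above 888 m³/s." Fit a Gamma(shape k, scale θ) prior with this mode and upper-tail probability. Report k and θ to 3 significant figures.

k ≈ 7.3, θ ≈ 81.4

Gamma(k,θ) with k>1 has mode (k−1)θ, so θ = 513/(k−1).
Need P(X < 888) = 0.9 with θ tied to k this way. Start at k = 2, θ = 513: P(X<888) ≈ 0.516.
Too low — raise k to concentrate. Iterating converges to k ≈ 7.3.
Then θ = 513/(7.3−1) ≈ 81.4.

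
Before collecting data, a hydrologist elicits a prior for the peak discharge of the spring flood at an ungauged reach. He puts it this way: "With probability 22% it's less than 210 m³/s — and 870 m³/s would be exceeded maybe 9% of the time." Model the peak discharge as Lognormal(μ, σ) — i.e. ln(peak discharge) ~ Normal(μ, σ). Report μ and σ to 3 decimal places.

If T ~ Lognormal(μ,σ) then ln T ~ Normal(μ,σ), so the p-quantile of ln T is μ + z_p·σ.
ln(210) = 5.347 and ln(870) = 6.768; z_{0.22} = -0.7722, z_{0.91} = 1.341.
σ = (6.768 − 5.347)/(1.341 − (-0.7722)) = 0.673.
μ = 5.347 − (-0.7722)·0.673 = 5.867.

μ ≈ 5.867, σ ≈ 0.673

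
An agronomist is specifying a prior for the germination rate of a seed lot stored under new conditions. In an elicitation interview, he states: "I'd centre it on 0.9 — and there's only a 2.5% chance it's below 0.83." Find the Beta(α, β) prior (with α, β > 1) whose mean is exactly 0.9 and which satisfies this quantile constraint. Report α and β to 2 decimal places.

With mean 0.9 fixed, write α = 0.9s, β = 0.1s where s = α+β.
Need P(θ < 0.83) = 0.025 under Beta(0.9s, 0.1s). Normal approximation: (q−m)/√(m(1−m)/s) ≈ z_{0.025} = -1.96, so s ≈ 0.9·0.1·(-1.96)²/(0.83−0.9)² = 70.6.
At s = 70.6: P(θ<0.83) ≈ 0.039. Adjusting to match 0.025 gives s ≈ 88.72.
So α = 0.9·88.72 ≈ 79.85, β = 0.1·88.72 ≈ 8.87.

α ≈ 79.85, β ≈ 8.87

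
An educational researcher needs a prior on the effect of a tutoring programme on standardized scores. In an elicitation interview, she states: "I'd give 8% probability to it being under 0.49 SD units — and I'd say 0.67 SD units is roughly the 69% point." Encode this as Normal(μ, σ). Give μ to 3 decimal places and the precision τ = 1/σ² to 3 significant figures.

The p-quantile of Normal(μ,σ) is μ + z_p·σ, with z_{0.08} = -1.405 and z_{0.69} = 0.4959.
Eliminate σ: μ = (z₂·x₁ − z₁·x₂)/(z₂ − z₁) = (0.4959·0.49 − (-1.405)·0.67)/1.901 = 0.623.
Then σ = (x₂ − x₁)/(z₂ − z₁) = (0.67 − 0.49)/1.901 = 0.095.
Precision τ = 1/σ² = 1/0.09469² = 112.

μ = 0.623, τ = 112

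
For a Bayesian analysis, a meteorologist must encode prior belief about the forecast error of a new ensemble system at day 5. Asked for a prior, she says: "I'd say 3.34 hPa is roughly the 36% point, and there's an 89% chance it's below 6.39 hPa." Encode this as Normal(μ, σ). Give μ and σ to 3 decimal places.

μ = 4.030, σ = 1.924

For Normal(μ,σ), the p-quantile is μ + z_p·σ. Here z_{0.36} = -0.3585, z_{0.89} = 1.227.
So 3.34 = μ − 0.3585σ and 6.39 = μ + 1.227σ.
Subtracting: σ = (6.39 − 3.34)/(1.227 − (-0.3585)) = 1.924.
Then μ = 3.34 − (-0.3585)·1.924 = 4.030.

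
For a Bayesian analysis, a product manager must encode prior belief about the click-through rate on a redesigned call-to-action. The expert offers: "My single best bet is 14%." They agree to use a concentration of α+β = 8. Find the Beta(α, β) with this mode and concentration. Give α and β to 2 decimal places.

α = 1.84, β = 6.16

For α,β > 1 the Beta mode is (α−1)/(α+β−2). With α+β = 8, the mode is (α−1)/6.
Set (α−1)/6 = 0.14 → α = 1 + 0.14·6 = 1.84.
β = 8 − α = 6.16.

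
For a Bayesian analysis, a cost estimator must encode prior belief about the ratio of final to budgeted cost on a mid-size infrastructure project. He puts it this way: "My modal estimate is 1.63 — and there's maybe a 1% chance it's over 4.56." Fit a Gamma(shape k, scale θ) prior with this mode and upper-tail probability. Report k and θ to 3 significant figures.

k ≈ 5.32, θ ≈ 0.377

Gamma(k,θ) with k>1 has mode (k−1)θ, so θ = 1.63/(k−1).
Need P(X < 4.56) = 0.99 with θ tied to k this way. Start at k = 2, θ = 1.63: P(X<4.56) ≈ 0.769.
Too low — raise k to concentrate. Iterating converges to k ≈ 5.32.
Then θ = 1.63/(5.32−1) ≈ 0.377.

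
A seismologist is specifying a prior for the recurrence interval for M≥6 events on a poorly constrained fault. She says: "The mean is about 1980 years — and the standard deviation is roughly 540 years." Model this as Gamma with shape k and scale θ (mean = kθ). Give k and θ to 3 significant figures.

For Gamma(k, scale θ): mean = kθ, variance = kθ², so CV = 1/√k.
CV = SD/mean = 540/1980 = 0.2727, hence k = 1/CV² = 13.4.
Then θ = mean/k = 1980/13.4 = 147.

k ≈ 13.4, θ ≈ 147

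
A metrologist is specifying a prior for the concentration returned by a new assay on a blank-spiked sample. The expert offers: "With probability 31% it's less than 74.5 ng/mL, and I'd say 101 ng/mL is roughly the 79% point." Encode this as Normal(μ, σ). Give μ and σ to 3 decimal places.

μ = 84.590, σ = 20.349

The p-quantile of Normal(μ,σ) is μ + z_p·σ, with z_{0.31} = -0.4959 and z_{0.79} = 0.8064.
Eliminate σ: μ = (z₂·x₁ − z₁·x₂)/(z₂ − z₁) = (0.8064·74.5 − (-0.4959)·101)/1.302 = 84.590.
Then σ = (x₂ − x₁)/(z₂ − z₁) = (101 − 74.5)/1.302 = 20.349.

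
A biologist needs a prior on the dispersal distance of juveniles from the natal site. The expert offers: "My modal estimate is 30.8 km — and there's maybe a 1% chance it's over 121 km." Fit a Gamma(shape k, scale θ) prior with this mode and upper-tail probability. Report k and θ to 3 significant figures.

Gamma(k,θ) with k>1 has mode (k−1)θ, so θ = 30.8/(k−1).
Need P(X < 121) = 0.99 with θ tied to k this way. Start at k = 2, θ = 30.8: P(X<121) ≈ 0.903.
Too low — raise k to concentrate. Iterating converges to k ≈ 3.24.
Then θ = 30.8/(3.24−1) ≈ 13.7.

k ≈ 3.24, θ ≈ 13.7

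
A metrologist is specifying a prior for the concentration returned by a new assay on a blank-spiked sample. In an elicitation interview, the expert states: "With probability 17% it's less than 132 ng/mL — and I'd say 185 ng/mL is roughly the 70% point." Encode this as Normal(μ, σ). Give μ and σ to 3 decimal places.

μ = 166.203, σ = 35.846

For Normal(μ,σ), the p-quantile is μ + z_p·σ. Here z_{0.17} = -0.9542, z_{0.7} = 0.5244.
So 132 = μ − 0.9542σ and 185 = μ + 0.5244σ.
Subtracting: σ = (185 − 132)/(0.5244 − (-0.9542)) = 35.846.
Then μ = 132 − (-0.9542)·35.846 = 166.203.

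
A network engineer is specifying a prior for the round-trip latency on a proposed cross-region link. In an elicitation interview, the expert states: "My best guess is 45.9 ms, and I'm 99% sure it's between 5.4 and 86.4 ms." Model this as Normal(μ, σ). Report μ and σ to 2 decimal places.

A symmetric 99% interval runs μ ± z·σ with z = 2.576.
Half-width = 40.5, so σ = 40.5/2.576 = 15.72.
μ is the stated best guess, 45.90.

μ = 45.90, σ = 15.72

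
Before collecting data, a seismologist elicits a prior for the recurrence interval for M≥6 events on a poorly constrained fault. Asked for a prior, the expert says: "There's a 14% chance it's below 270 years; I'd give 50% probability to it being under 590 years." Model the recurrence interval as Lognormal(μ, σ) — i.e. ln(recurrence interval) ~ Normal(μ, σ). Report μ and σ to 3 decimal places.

If T ~ Lognormal(μ,σ) then ln T ~ Normal(μ,σ), so the p-quantile of ln T is μ + z_p·σ.
ln(270) = 5.598 and ln(590) = 6.38; z_{0.14} = -1.08, z_{0.5} = 0.
σ = (6.38 − 5.598)/(0 − (-1.08)) = 0.724.
μ = 5.598 − (-1.08)·0.724 = 6.380.

μ ≈ 6.380, σ ≈ 0.724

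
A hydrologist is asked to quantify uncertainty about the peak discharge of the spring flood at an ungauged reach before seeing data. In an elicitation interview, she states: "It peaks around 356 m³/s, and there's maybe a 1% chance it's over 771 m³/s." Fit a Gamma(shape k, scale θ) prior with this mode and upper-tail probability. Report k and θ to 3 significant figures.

Gamma(k,θ) with k>1 has mode (k−1)θ, so θ = 356/(k−1).
Need P(X < 771) = 0.99 with θ tied to k this way. Start at k = 2, θ = 356: P(X<771) ≈ 0.637.
Too low — raise k to concentrate. Iterating converges to k ≈ 9.1.
Then θ = 356/(9.1−1) ≈ 44.

k ≈ 9.1, θ ≈ 44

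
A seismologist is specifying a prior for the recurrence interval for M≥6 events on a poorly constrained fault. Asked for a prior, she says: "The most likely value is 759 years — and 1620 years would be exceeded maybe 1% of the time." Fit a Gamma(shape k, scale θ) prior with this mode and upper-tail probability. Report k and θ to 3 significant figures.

Gamma(k,θ) with k>1 has mode (k−1)θ, so θ = 759/(k−1).
Need P(X < 1620) = 0.99 with θ tied to k this way. Start at k = 2, θ = 759: P(X<1620) ≈ 0.629.
Too low — raise k to concentrate. Iterating converges to k ≈ 9.44.
Then θ = 759/(9.44−1) ≈ 90.

k ≈ 9.44, θ ≈ 90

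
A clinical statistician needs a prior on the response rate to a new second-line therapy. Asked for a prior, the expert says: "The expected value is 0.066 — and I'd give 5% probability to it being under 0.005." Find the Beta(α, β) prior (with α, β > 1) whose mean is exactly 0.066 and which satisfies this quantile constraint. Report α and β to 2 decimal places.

With mean 0.066 fixed, write α = 0.066s, β = 0.934s where s = α+β.
Need P(θ < 0.005) = 0.05 under Beta(0.066s, 0.934s). Normal approximation: (q−m)/√(m(1−m)/s) ≈ z_{0.05} = -1.64, so s ≈ 0.066·0.934·(-1.64)²/(0.005−0.066)² = 44.8.
At s = 44.8: P(θ<0.005) ≈ 0.002. Adjusting to match 0.05 gives s ≈ 17.46.
So α = 0.066·17.46 ≈ 1.15, β = 0.934·17.46 ≈ 16.31.

α ≈ 1.15, β ≈ 16.31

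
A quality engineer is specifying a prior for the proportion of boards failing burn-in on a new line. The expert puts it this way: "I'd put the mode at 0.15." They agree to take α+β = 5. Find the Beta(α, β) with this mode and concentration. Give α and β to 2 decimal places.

α = 1.45, β = 3.55

For α,β > 1 the Beta mode is (α−1)/(α+β−2). With α+β = 5, the mode is (α−1)/3.
Set (α−1)/3 = 0.15 → α = 1 + 0.15·3 = 1.45.
β = 5 − α = 3.55.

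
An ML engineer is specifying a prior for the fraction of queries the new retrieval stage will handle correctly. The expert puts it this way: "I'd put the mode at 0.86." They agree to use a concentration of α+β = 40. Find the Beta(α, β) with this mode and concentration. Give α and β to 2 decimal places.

For α,β > 1 the Beta mode is (α−1)/(α+β−2). With α+β = 40, the mode is (α−1)/38.
Set (α−1)/38 = 0.86 → α = 1 + 0.86·38 = 33.68.
β = 40 − α = 6.32.

α = 33.68, β = 6.32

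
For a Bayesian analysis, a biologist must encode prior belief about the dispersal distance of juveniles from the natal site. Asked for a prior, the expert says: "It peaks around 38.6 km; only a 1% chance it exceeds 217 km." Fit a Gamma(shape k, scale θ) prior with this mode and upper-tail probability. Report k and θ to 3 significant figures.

Gamma(k,θ) with k>1 has mode (k−1)θ, so θ = 38.6/(k−1).
Need P(X < 217) = 0.99 with θ tied to k this way. Start at k = 2, θ = 38.6: P(X<217) ≈ 0.976.
Too low — raise k to concentrate. Iterating converges to k ≈ 2.27.
Then θ = 38.6/(2.27−1) ≈ 30.4.

k ≈ 2.27, θ ≈ 30.4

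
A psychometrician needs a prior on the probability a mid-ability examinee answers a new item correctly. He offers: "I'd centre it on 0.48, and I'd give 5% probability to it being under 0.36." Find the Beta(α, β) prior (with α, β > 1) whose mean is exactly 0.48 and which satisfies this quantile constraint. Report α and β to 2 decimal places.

With mean 0.48 fixed, write α = 0.48s, β = 0.52s where s = α+β.
Need P(θ < 0.36) = 0.05 under Beta(0.48s, 0.52s). Normal approximation: (q−m)/√(m(1−m)/s) ≈ z_{0.05} = -1.64, so s ≈ 0.48·0.52·(-1.64)²/(0.36−0.48)² = 46.9.
At s = 46.9: P(θ<0.36) ≈ 0.048. Adjusting to match 0.05 gives s ≈ 45.63.
So α = 0.48·45.63 ≈ 21.90, β = 0.52·45.63 ≈ 23.73.

α ≈ 21.90, β ≈ 23.73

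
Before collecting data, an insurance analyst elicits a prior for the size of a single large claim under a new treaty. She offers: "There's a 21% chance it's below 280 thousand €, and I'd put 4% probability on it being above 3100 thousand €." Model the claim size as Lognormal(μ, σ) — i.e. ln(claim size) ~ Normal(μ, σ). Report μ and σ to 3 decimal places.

μ ≈ 6.393, σ ≈ 0.940

If T ~ Lognormal(μ,σ) then ln T ~ Normal(μ,σ), so the p-quantile of ln T is μ + z_p·σ.
ln(280) = 5.635 and ln(3100) = 8.039; z_{0.21} = -0.8064, z_{0.96} = 1.751.
σ = (8.039 − 5.635)/(1.751 − (-0.8064)) = 0.940.
μ = 5.635 − (-0.8064)·0.940 = 6.393.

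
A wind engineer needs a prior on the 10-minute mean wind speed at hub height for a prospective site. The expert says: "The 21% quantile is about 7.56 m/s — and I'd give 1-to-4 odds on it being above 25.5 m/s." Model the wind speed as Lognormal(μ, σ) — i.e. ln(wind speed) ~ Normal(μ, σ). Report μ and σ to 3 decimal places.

If T ~ Lognormal(μ,σ) then ln T ~ Normal(μ,σ), so the p-quantile of ln T is μ + z_p·σ.
ln(7.56) = 2.023 and ln(25.5) = 3.239; z_{0.21} = -0.8064, z_{0.8} = 0.8416.
σ = (3.239 − 2.023)/(0.8416 − (-0.8064)) = 0.738.
μ = 2.023 − (-0.8064)·0.738 = 2.618.

μ ≈ 2.618, σ ≈ 0.738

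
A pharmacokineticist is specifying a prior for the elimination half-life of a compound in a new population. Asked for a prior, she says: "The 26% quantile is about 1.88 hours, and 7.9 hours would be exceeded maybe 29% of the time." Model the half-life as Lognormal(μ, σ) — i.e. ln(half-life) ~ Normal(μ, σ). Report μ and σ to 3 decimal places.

If T ~ Lognormal(μ,σ) then ln T ~ Normal(μ,σ), so the p-quantile of ln T is μ + z_p·σ.
ln(1.88) = 0.6313 and ln(7.9) = 2.067; z_{0.26} = -0.6433, z_{0.71} = 0.5534.
σ = (2.067 − 0.6313)/(0.5534 − (-0.6433)) = 1.200.
μ = 0.6313 − (-0.6433)·1.200 = 1.403.

μ ≈ 1.403, σ ≈ 1.200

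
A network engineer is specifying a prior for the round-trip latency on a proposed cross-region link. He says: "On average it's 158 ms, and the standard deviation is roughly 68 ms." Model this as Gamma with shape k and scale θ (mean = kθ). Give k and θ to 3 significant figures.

For Gamma(k, scale θ): mean = kθ, variance = kθ², so CV = 1/√k.
CV = SD/mean = 68/158 = 0.4304, hence k = 1/CV² = 5.4.
Then θ = mean/k = 158/5.4 = 29.3.

k ≈ 5.4, θ ≈ 29.3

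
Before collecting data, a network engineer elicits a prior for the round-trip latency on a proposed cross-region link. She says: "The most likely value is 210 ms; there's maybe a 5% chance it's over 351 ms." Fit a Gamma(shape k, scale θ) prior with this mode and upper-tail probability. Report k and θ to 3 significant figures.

Gamma(k,θ) with k>1 has mode (k−1)θ, so θ = 210/(k−1).
Need P(X < 351) = 0.95 with θ tied to k this way. Start at k = 2, θ = 210: P(X<351) ≈ 0.498.
Too low — raise k to concentrate. Iterating converges to k ≈ 11.6.
Then θ = 210/(11.6−1) ≈ 19.8.

k ≈ 11.6, θ ≈ 19.8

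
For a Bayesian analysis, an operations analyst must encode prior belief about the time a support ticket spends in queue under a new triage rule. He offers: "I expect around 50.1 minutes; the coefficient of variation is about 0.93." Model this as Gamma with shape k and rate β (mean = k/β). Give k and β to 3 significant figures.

For Gamma(k, rate β): mean = k/β, variance = k/β², so CV = 1/√k.
CV = 0.93, hence k = 1/CV² = 1.16.
Then β = k/mean = 1.16/50.1 = 0.0231.

k ≈ 1.16, β ≈ 0.0231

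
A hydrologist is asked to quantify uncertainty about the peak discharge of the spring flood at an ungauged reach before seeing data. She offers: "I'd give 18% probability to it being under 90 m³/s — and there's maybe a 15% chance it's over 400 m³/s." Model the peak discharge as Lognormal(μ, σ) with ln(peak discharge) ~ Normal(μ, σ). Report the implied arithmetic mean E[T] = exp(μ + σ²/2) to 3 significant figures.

If T ~ Lognormal(μ,σ) then ln T ~ Normal(μ,σ), so the p-quantile of ln T is μ + z_p·σ.
ln(90) = 4.5 and ln(400) = 5.991; z_{0.18} = -0.9154, z_{0.85} = 1.036.
σ = (5.991 − 4.5)/(1.036 − (-0.9154)) = 0.764.
μ = 4.5 − (-0.9154)·0.764 = 5.199.
E[T] = exp(μ + σ²/2) = exp(5.199 + 0.2920) = 243 m³/s.

E[T] ≈ 243 m³/s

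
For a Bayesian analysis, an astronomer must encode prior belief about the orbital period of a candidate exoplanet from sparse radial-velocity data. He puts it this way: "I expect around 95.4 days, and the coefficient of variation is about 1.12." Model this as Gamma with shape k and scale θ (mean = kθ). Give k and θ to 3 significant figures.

For Gamma(k, scale θ): mean = kθ, variance = kθ², so CV = 1/√k.
CV = 1.12, hence k = 1/CV² = 0.797.
Then θ = mean/k = 95.4/0.797 = 120.

k ≈ 0.797, θ ≈ 120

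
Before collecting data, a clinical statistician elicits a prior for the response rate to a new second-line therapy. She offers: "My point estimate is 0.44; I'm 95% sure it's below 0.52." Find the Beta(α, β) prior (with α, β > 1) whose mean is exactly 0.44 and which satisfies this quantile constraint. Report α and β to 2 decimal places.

With mean 0.44 fixed, write α = 0.44s, β = 0.56s where s = α+β.
Need P(θ < 0.52) = 0.95 under Beta(0.44s, 0.56s). Normal approximation: (q−m)/√(m(1−m)/s) ≈ z_{0.95} = 1.64, so s ≈ 0.44·0.56·(1.64)²/(0.52−0.44)² = 104.2.
At s = 104.2: P(θ<0.52) ≈ 0.949. Adjusting to match 0.95 gives s ≈ 105.01.
So α = 0.44·105.01 ≈ 46.20, β = 0.56·105.01 ≈ 58.81.

α ≈ 46.20, β ≈ 58.81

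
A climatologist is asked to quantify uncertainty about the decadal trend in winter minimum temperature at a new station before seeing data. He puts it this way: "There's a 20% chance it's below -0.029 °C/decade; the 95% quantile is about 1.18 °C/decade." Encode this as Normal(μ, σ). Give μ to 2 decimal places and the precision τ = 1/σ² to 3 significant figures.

For Normal(μ,σ), the p-quantile is μ + z_p·σ. Here z_{0.2} = -0.8416, z_{0.95} = 1.645.
So -0.029 = μ − 0.8416σ and 1.18 = μ + 1.645σ.
Subtracting: σ = (1.18 − -0.029)/(1.645 − (-0.8416)) = 0.49.
Then μ = -0.029 − (-0.8416)·0.49 = 0.38.
Precision τ = 1/σ² = 1/0.4862² = 4.23.

μ = 0.38, τ = 4.23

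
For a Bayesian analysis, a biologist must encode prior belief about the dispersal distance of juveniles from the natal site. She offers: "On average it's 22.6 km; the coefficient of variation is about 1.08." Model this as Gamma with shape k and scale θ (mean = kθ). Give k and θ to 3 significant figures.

For Gamma(k, scale θ): mean = kθ, variance = kθ², so CV = 1/√k.
CV = 1.08, hence k = 1/CV² = 0.857.
Then θ = mean/k = 22.6/0.857 = 26.4.

k ≈ 0.857, θ ≈ 26.4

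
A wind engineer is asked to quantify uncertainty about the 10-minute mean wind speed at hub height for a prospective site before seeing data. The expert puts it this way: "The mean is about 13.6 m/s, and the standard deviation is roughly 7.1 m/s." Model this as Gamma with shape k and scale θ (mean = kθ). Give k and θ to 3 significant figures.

k ≈ 3.67, θ ≈ 3.71

For Gamma(k, scale θ): mean = kθ, variance = kθ², so CV = 1/√k.
CV = SD/mean = 7.1/13.6 = 0.5221, hence k = 1/CV² = 3.67.
Then θ = mean/k = 13.6/3.67 = 3.71.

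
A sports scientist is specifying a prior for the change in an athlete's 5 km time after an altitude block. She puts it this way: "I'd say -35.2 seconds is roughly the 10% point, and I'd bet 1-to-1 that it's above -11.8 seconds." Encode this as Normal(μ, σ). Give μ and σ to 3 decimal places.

For Normal(μ,σ), the p-quantile is μ + z_p·σ. Here z_{0.1} = -1.282, z_{0.5} = 0.
So -35.2 = μ − 1.282σ and -11.8 = μ + 0σ.
Subtracting: σ = (-11.8 − -35.2)/(0 − (-1.282)) = 18.259.
Then μ = -35.2 − (-1.282)·18.259 = -11.800.

μ = -11.800, σ = 18.259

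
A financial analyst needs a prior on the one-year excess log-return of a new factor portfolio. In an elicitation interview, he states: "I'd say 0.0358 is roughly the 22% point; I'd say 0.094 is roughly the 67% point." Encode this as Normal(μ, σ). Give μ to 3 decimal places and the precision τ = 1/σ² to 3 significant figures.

μ = 0.073, τ = 434

For Normal(μ,σ), the p-quantile is μ + z_p·σ. Here z_{0.22} = -0.7722, z_{0.67} = 0.4399.
So 0.0358 = μ − 0.7722σ and 0.094 = μ + 0.4399σ.
Subtracting: σ = (0.094 − 0.0358)/(0.4399 − (-0.7722)) = 0.048.
Then μ = 0.0358 − (-0.7722)·0.048 = 0.073.
Precision τ = 1/σ² = 1/0.04802² = 434.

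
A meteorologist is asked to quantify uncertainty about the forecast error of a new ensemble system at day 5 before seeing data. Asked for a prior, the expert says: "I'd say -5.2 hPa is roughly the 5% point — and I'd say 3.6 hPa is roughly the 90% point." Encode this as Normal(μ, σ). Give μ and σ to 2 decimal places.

μ = -0.25, σ = 3.01

For Normal(μ,σ), the p-quantile is μ + z_p·σ. Here z_{0.05} = -1.645, z_{0.9} = 1.282.
So -5.2 = μ − 1.645σ and 3.6 = μ + 1.282σ.
Subtracting: σ = (3.6 − -5.2)/(1.282 − (-1.645)) = 3.01.
Then μ = -5.2 − (-1.645)·3.01 = -0.25.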